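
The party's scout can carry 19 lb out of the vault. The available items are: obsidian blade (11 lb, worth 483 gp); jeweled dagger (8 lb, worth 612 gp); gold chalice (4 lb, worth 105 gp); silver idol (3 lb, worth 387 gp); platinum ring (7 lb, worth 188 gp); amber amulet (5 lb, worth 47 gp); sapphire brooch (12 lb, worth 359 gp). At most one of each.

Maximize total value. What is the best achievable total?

The ratio ordering already packs tightly: jeweled dagger + silver idol + platinum ring, 18 lb, 1187.
That's the maximum — no swap from here does better than 1187.

1187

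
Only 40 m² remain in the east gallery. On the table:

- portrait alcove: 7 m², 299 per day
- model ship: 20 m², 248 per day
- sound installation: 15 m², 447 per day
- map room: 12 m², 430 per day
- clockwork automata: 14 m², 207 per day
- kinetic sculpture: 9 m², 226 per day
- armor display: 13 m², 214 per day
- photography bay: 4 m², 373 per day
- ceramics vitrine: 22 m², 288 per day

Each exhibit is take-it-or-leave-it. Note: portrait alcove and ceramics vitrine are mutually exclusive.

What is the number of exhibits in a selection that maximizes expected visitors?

Optimal total is 1549.
One optimal bundle: portrait alcove + sound installation + map room + photography bay (38 m²).
All optima have 4 exhibits.

4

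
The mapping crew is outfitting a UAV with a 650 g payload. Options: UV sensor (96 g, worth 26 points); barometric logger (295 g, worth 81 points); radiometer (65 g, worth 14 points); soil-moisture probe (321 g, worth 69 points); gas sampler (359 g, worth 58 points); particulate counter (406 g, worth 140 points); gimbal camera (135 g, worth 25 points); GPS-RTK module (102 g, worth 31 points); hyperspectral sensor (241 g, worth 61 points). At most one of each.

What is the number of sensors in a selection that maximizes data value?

Optimal total is 201.
For example particulate counter + hyperspectral sensor achieves it, using 647 g.
All optima have 2 sensors.

2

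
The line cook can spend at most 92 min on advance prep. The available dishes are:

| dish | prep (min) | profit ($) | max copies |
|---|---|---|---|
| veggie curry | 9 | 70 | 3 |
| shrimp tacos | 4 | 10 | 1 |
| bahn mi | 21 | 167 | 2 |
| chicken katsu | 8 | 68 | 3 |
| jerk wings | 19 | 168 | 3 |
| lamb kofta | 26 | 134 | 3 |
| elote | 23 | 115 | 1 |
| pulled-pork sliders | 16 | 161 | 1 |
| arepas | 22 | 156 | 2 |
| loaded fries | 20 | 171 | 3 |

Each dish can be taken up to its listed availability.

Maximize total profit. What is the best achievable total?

810

Filling by ratio: 2×chicken katsu + 3×jerk wings + pulled-pork sliders for 801, with 3 min left unused.
The 57 min tied up in 3×jerk wings is better spent on 3×loaded fries — total rises to 810 (92 min).
Every other selection either busts 92 min or exceeds an availability limit or fails to beat 810.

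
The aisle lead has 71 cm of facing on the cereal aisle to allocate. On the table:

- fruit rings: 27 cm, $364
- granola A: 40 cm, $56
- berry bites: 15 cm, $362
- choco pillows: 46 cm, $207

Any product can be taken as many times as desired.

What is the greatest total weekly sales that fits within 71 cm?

1448

Taking 4×berry bites: 60 cm used, 1448 in weekly sales.
Nothing else within 71 cm beats 1448.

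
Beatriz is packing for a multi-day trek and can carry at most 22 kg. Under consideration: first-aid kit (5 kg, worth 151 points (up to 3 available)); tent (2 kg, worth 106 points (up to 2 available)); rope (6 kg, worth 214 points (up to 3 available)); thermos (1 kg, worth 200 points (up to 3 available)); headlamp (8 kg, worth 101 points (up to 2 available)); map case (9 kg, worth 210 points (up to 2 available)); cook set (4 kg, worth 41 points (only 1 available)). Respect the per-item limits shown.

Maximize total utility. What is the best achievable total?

By utility per kg: thermos 200.00, tent 53.00, rope 35.67, first-aid kit 30.20 lead.
Taking the top-ratio items first gives 2×tent + 2×rope + 3×thermos for 1240 (19 kg).
The 2 kg tied up in tent is better spent on first-aid kit — total rises to 1285 (22 kg).
No other feasible combination exceeds 1285.

1285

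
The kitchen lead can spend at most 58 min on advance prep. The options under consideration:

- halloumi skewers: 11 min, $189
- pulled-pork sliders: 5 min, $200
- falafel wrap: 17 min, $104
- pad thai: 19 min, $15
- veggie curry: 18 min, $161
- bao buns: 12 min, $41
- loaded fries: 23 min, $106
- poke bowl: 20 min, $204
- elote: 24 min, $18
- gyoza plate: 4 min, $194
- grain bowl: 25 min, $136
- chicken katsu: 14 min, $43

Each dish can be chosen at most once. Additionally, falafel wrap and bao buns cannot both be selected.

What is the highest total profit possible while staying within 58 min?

Density check — gyoza plate 48.50, pulled-pork sliders 40.00, halloumi skewers 17.18, poke bowl 10.20 are the best per min.
Halloumi skewers + pulled-pork sliders + veggie curry + poke bowl + gyoza plate uses 58 of the 58 min and totals 948.
An exhaustive check of the 4096 subsets confirms 948.

948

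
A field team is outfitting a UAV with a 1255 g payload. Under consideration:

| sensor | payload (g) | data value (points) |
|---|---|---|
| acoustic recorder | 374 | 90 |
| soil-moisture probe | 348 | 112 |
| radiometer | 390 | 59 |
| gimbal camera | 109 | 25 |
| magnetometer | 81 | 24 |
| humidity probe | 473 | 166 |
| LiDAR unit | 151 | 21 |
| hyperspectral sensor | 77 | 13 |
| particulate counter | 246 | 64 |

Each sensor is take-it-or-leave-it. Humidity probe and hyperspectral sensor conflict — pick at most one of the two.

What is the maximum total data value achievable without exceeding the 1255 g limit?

Taking acoustic recorder + soil-moisture probe + humidity probe: 1195 g used, 368 in data value.

368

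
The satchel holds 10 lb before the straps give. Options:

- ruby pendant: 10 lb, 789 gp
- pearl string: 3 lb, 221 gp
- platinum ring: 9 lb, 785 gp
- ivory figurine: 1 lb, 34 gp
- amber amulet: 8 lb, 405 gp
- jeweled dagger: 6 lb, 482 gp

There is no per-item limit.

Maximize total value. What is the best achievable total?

The ratio ordering already packs tightly: platinum ring + ivory figurine, 10 lb, 819.

819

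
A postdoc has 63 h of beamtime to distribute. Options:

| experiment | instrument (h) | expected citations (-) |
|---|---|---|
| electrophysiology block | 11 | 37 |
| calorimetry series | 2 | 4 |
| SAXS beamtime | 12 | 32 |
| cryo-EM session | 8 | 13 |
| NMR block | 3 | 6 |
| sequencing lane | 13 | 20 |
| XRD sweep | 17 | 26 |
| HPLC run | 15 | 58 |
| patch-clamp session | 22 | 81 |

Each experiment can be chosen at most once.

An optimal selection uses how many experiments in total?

5

Optimal total is 214.
For example electrophysiology block + SAXS beamtime + NMR block + HPLC run + patch-clamp session achieves it, using 63 h.
Every optimal selection uses 5 experiments.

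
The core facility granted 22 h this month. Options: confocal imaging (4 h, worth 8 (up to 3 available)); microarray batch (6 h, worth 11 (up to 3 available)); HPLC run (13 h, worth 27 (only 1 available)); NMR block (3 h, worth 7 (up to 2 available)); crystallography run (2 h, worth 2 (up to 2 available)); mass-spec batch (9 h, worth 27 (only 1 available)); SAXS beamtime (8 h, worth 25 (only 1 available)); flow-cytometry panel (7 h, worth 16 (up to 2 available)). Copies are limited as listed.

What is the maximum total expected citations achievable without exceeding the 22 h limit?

61

By expected citations per h: SAXS beamtime 3.12, mass-spec batch 3.00, NMR block 2.33, flow-cytometry panel 2.29 lead.
NMR block + crystallography run + mass-spec batch + SAXS beamtime uses 22 of the 22 h and totals 61.
No other feasible combination exceeds 61.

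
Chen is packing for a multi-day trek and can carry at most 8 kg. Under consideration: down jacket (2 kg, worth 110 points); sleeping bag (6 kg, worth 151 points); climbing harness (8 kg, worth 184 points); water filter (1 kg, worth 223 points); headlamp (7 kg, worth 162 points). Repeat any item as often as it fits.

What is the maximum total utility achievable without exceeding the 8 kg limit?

Best packing: 8×water filter — 8 kg, 1784 total.
No other feasible combination exceeds 1784.

1784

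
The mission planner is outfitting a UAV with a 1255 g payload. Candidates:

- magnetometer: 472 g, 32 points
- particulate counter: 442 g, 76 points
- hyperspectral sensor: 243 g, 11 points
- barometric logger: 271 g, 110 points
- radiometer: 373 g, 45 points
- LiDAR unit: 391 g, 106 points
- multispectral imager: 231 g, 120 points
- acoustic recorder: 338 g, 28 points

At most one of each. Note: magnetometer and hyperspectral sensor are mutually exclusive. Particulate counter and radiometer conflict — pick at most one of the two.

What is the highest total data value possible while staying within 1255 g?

364

The ratio ordering already packs tightly: barometric logger + LiDAR unit + multispectral imager + acoustic recorder, 1231 g, 364.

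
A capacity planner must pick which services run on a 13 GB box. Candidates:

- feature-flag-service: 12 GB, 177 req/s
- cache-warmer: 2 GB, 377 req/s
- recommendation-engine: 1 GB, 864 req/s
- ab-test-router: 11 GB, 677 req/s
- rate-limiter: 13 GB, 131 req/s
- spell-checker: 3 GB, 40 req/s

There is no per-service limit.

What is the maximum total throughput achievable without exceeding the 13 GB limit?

11232

Ranking by ratio (throughput/GB): recommendation-engine 864.00, cache-warmer 188.50, ab-test-router 61.55.
13×recommendation-engine uses 13 of the 13 GB and totals 11232.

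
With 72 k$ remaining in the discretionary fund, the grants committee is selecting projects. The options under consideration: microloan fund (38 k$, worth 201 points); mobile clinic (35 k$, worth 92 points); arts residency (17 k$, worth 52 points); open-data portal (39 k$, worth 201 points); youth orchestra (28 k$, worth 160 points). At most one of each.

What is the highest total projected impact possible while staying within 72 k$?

361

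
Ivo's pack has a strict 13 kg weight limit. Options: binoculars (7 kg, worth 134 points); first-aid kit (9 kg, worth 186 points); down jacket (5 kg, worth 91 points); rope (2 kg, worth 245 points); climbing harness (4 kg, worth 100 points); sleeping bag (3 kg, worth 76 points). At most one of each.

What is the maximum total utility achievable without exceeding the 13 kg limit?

479

The ratio heuristic lands on rope + climbing harness + sleeping bag (421) but leaves 4 kg idle.
The 3 kg tied up in sleeping bag is better spent on binoculars — total rises to 479 (13 kg).
That's the maximum — no swap from here does better than 479.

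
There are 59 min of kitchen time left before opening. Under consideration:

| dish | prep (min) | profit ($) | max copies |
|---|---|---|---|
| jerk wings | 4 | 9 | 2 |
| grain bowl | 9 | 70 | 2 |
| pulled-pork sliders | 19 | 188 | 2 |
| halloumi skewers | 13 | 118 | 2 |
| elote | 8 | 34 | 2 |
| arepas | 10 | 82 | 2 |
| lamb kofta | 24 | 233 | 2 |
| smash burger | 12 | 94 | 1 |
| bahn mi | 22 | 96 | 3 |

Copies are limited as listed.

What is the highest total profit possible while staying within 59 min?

548

A density-first pass picks 2×pulled-pork sliders + halloumi skewers + elote — 528 at 59 min.
But arepas + 2×lamb kofta fits in 58 min and reaches 548.
That's the maximum — no swap from here does better than 548.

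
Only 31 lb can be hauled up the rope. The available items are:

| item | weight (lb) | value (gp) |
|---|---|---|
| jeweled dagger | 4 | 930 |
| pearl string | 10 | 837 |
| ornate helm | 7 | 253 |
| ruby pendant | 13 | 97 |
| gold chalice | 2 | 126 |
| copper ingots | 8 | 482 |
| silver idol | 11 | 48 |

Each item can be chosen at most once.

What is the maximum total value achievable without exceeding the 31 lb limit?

2628

The ratio ordering already packs tightly: jeweled dagger + pearl string + ornate helm + gold chalice + copper ingots, 31 lb, 2628.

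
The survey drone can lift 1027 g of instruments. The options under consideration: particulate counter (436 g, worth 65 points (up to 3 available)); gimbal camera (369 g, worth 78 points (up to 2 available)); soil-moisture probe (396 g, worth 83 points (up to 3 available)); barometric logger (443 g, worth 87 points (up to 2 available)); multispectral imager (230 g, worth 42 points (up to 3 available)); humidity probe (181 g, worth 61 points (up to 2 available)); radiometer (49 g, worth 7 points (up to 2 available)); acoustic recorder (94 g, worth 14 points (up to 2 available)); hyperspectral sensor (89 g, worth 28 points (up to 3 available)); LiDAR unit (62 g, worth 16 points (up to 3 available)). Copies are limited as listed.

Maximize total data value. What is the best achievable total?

Ranking by ratio (data value/g): humidity probe 0.34, hyperspectral sensor 0.31, LiDAR unit 0.26, gimbal camera 0.21.
The ratio heuristic lands on 2×humidity probe + 2×acoustic recorder + 3×hyperspectral sensor + 3×LiDAR unit (282) but leaves 24 g idle.
Replace 2×acoustic recorder and 3×LiDAR unit with soil-moisture probe: the trade gains 7 net, giving 289 at 1025 g.
That's the maximum — no swap from here does better than 289.

289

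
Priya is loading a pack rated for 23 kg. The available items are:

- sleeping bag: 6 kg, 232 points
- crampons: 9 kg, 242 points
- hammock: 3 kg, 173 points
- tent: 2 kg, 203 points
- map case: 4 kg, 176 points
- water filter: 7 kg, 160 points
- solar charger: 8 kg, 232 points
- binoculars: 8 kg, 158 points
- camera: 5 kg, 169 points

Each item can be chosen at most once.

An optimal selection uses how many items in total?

5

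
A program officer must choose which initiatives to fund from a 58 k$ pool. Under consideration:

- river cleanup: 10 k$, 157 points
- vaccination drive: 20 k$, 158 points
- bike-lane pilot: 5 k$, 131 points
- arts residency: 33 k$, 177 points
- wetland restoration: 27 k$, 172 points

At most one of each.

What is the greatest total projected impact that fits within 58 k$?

487

Ranking by ratio (projected impact/k$): bike-lane pilot 26.20, river cleanup 15.70, vaccination drive 7.90, wetland restoration 6.37.
Filling by ratio: river cleanup + vaccination drive + bike-lane pilot for 446, with 23 k$ left unused.
Dropping bike-lane pilot frees 5 k$; slotting in wetland restoration (27 k$) lifts the total to 487 at 57 k$.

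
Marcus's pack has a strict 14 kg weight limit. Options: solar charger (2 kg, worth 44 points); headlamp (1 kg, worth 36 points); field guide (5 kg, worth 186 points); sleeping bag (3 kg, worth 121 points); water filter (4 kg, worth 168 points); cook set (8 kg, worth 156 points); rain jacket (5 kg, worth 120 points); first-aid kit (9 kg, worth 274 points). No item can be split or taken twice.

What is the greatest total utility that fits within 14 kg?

Greedy by ratio would take headlamp + field guide + sleeping bag + water filter: 13 kg used, total 511.
The 1 kg tied up in headlamp is better spent on solar charger — total rises to 519 (14 kg).
Runner-up headlamp + field guide + sleeping bag + water filter tops out at 511.

519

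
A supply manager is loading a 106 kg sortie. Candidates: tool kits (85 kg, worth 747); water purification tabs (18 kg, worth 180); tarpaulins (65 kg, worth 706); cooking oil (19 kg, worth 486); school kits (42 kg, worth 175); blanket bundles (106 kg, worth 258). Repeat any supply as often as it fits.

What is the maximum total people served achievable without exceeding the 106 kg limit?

2430

Taking 5×cooking oil: 95 kg used, 2430 in people served.
Every other selection either busts 106 kg or fails to beat 2430.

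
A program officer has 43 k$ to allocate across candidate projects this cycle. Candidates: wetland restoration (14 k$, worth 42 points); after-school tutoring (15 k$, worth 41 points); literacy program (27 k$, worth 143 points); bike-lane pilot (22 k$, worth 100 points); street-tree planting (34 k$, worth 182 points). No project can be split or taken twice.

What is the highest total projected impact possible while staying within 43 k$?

Ranking by ratio (projected impact/k$): street-tree planting 5.35, literacy program 5.30, bike-lane pilot 4.55.
A density-first pass picks street-tree planting — 182 at 34 k$.
The 34 k$ tied up in street-tree planting is better spent on wetland restoration + literacy program — total rises to 185 (41 k$).
Runner-up after-school tutoring + literacy program tops out at 184.

185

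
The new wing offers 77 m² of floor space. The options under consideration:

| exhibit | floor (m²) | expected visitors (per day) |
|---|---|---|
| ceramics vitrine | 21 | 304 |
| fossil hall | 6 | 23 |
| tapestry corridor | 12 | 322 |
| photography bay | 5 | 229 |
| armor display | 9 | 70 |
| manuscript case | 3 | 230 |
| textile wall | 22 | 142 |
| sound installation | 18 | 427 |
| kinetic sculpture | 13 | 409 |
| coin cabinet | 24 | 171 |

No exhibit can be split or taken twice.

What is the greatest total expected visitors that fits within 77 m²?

By expected visitors per m²: manuscript case 76.67, photography bay 45.80, kinetic sculpture 31.46 lead.
Ceramics vitrine + tapestry corridor + photography bay + manuscript case + sound installation + kinetic sculpture uses 72 of the 77 m² and totals 1921.
Next best is tapestry corridor + photography bay + manuscript case + sound installation + kinetic sculpture + coin cabinet at 1788 (75 m²) — short by 133.

1921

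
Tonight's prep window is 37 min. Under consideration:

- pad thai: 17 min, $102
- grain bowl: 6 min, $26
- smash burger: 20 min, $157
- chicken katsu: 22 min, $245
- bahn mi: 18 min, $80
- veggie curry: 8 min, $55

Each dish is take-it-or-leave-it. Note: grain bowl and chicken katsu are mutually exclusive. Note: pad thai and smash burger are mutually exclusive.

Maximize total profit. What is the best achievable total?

Best packing: chicken katsu + veggie curry — 30 min, 300 total.
The closest alternative, chicken katsu, reaches only 245.

300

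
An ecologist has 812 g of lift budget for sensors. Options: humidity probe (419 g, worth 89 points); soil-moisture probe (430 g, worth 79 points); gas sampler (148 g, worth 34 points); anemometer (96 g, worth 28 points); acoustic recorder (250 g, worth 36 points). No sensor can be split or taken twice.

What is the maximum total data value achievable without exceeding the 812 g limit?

The ratio heuristic lands on humidity probe + gas sampler + anemometer (151) but leaves 149 g idle.
Dropping gas sampler frees 148 g; slotting in acoustic recorder (250 g) lifts the total to 153 at 765 g.
Next best is humidity probe + gas sampler + anemometer at 151 (663 g) — short by 2.

153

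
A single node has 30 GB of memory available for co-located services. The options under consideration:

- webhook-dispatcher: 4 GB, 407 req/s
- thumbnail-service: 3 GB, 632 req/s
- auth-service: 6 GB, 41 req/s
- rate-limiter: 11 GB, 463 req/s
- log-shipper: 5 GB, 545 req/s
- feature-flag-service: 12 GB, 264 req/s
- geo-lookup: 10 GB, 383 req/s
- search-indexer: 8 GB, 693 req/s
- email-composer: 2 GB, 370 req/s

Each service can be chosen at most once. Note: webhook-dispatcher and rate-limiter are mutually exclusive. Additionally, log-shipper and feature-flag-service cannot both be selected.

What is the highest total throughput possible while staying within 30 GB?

2703

By throughput per GB: thumbnail-service 210.67, email-composer 185.00, log-shipper 109.00, webhook-dispatcher 101.75 lead.
A density-first pass picks webhook-dispatcher + thumbnail-service + auth-service + log-shipper + search-indexer + email-composer — 2688 at 28 GB.
Dropping webhook-dispatcher and auth-service frees 10 GB; slotting in rate-limiter (11 GB) lifts the total to 2703 at 29 GB.
No other feasible combination exceeds 2703.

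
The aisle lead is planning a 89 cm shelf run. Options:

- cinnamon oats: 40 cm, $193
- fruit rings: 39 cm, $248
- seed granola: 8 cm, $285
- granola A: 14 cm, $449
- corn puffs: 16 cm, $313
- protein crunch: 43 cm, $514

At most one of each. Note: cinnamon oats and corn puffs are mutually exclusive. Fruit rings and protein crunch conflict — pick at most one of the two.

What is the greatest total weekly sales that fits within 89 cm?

Taking seed granola + granola A + corn puffs + protein crunch: 81 cm used, 1561 in weekly sales.
The closest alternative, fruit rings + seed granola + granola A + corn puffs, reaches only 1295.

1561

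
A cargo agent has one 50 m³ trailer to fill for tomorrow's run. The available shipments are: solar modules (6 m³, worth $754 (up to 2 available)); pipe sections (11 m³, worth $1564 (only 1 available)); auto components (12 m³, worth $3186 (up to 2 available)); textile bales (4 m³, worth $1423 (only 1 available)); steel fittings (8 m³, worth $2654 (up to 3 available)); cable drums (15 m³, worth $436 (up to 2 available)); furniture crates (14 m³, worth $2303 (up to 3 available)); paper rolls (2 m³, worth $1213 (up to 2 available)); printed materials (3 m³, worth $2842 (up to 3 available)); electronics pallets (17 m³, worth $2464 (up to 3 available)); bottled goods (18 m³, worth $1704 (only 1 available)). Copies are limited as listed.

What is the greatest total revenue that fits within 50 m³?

Density check — printed materials 947.33, paper rolls 606.50, textile bales 355.75, steel fittings 331.75 are the best per m³.
Taking the top-ratio shipments first gives solar modules + textile bales + 3×steel fittings + 2×paper rolls + 3×printed materials for 21091 (47 m³).
Dropping solar modules and textile bales frees 10 m³; slotting in auto components (12 m³) lifts the total to 22100 at 49 m³.
Every other selection either busts 50 m³ or exceeds an availability limit or fails to beat 22100.

22100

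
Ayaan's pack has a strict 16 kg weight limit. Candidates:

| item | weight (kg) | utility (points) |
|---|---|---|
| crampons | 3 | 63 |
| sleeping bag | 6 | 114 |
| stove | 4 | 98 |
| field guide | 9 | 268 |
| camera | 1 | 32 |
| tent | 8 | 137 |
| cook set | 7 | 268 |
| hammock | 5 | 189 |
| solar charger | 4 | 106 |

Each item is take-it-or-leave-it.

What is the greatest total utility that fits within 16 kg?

563

A density-first pass picks crampons + camera + cook set + hammock — 552 at 16 kg.
The 4 kg tied up in crampons and camera is better spent on solar charger — total rises to 563 (16 kg).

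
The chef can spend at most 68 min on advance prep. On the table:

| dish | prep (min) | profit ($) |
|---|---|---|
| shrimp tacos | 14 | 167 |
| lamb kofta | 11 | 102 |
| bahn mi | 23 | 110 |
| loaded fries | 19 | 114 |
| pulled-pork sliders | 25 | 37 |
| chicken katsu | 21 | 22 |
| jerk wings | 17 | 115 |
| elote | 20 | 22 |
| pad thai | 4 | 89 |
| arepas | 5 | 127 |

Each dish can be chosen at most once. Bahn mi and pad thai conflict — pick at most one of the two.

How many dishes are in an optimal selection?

Best achievable profit is 625.
shrimp tacos + lamb kofta + loaded fries + jerk wings + arepas hits 625 at 66 min.
All optima have 5 dishes.

5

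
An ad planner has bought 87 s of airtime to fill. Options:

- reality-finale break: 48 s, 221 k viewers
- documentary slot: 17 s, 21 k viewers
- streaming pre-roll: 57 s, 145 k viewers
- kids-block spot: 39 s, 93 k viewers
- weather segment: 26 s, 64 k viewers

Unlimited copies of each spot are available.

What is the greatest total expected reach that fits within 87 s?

The ratio heuristic lands on reality-finale break + weather segment (285) but leaves 13 s idle.
The 26 s tied up in weather segment is better spent on kids-block spot — total rises to 314 (87 s).

314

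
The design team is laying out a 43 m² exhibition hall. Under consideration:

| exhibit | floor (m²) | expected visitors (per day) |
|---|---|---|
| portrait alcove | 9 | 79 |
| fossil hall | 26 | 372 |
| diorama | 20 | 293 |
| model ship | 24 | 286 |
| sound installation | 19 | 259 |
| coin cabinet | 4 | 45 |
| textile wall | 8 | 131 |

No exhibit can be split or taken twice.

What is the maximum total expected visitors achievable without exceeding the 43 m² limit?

597

A density-first pass picks portrait alcove + diorama + coin cabinet + textile wall — 548 at 41 m².
The 17 m² tied up in portrait alcove and textile wall is better spent on sound installation — total rises to 597 (43 m²).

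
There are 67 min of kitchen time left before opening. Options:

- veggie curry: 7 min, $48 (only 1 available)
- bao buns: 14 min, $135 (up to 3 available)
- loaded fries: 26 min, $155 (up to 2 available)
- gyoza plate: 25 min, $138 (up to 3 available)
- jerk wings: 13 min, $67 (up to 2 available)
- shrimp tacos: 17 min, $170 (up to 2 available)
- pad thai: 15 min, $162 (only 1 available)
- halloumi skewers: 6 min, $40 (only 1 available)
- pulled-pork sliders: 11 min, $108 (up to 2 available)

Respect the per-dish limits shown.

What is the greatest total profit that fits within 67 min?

658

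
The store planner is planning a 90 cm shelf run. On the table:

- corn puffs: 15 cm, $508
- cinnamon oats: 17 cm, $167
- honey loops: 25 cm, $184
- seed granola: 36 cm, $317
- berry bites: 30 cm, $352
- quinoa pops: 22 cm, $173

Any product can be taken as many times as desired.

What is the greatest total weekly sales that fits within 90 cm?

3048

Ranking by ratio (weekly sales/cm): corn puffs 33.87, berry bites 11.73, cinnamon oats 9.82, seed granola 8.81.
The ratio ordering already packs tightly: 6×corn puffs, 90 cm, 3048.
No other feasible combination exceeds 3048.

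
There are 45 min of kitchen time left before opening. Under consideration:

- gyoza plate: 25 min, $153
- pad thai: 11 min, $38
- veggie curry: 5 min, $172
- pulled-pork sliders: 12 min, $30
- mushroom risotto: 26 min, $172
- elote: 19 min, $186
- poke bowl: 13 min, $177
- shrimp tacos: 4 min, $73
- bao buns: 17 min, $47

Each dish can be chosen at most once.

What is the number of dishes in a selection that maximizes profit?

Best achievable profit is 608.
For example veggie curry + elote + poke bowl + shrimp tacos achieves it, using 41 min.
All optima have 4 dishes.

4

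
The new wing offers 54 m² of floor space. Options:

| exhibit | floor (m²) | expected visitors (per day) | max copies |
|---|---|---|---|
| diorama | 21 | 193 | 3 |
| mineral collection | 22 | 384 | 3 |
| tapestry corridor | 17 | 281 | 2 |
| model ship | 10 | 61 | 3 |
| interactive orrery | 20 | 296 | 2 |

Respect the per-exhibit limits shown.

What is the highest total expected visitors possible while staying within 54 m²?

A density-first pass picks 2×mineral collection + model ship — 829 at 54 m².
Dropping 2×mineral collection and model ship frees 54 m²; slotting in 2×tapestry corridor + interactive orrery (54 m²) lifts the total to 858 at 54 m².
No other feasible combination exceeds 858.

858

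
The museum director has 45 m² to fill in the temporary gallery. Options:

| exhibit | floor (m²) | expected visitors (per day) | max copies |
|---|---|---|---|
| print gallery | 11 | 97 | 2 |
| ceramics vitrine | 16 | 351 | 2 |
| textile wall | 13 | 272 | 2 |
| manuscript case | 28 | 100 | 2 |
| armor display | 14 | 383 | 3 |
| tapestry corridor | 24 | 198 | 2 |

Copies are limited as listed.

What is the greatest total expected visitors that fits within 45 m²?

1149

Best packing: 3×armor display — 42 m², 1149 total.
The spare 3 m² is too small for any remaining exhibit, and no exchange beats 1149.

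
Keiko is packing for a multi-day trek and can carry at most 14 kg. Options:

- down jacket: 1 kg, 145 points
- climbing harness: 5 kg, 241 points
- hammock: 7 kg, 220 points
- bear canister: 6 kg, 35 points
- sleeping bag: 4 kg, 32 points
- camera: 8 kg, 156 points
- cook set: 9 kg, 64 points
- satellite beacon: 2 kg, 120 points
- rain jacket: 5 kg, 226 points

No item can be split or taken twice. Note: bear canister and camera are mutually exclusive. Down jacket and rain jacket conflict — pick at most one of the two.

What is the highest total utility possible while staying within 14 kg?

Best packing: down jacket + climbing harness + hammock — 13 kg, 606 total.

606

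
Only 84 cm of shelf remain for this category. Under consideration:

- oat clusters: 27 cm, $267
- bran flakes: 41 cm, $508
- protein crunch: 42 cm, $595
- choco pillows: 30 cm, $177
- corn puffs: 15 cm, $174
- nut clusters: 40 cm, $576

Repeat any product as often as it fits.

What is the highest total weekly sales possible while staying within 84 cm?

1190

Ranking by ratio (weekly sales/cm): nut clusters 14.40, protein crunch 14.17, bran flakes 12.39, corn puffs 11.60.
Greedy by ratio would take 2×nut clusters: 80 cm used, total 1152.
Dropping 2×nut clusters frees 80 cm; slotting in 2×protein crunch (84 cm) lifts the total to 1190 at 84 cm.
No other feasible combination exceeds 1190.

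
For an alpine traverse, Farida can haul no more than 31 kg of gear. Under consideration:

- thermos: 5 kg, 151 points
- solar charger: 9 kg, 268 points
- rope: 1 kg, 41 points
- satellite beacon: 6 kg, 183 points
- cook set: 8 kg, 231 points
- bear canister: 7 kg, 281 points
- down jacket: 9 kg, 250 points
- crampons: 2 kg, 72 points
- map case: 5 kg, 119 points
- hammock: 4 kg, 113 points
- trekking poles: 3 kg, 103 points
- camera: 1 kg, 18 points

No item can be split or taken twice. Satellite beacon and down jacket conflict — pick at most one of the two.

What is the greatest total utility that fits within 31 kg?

1029

A density-first pass picks thermos + rope + satellite beacon + bear canister + crampons + hammock + trekking poles + camera — 962 at 29 kg.
The 7 kg tied up in satellite beacon and camera is better spent on solar charger — total rises to 1029 (31 kg).
An exhaustive check of the 4096 subsets confirms 1029.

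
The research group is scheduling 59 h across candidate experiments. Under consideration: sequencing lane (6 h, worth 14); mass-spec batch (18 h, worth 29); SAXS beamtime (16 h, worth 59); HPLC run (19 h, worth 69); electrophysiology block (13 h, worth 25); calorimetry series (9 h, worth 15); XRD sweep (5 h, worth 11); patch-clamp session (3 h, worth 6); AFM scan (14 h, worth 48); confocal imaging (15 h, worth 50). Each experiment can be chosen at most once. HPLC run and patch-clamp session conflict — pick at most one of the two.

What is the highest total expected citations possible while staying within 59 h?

193

Ranking by ratio (expected citations/h): SAXS beamtime 3.69, HPLC run 3.63, AFM scan 3.43.
Best packing: SAXS beamtime + HPLC run + calorimetry series + confocal imaging — 59 h, 193 total.
Next best is sequencing lane + SAXS beamtime + HPLC run + confocal imaging at 192 (56 h) — short by 1.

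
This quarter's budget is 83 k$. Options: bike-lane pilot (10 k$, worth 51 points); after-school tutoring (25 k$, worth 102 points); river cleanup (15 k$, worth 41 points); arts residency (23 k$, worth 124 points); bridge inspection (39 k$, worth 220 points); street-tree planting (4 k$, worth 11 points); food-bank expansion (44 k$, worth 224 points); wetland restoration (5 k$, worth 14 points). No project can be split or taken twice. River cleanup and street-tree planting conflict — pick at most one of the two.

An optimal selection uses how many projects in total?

2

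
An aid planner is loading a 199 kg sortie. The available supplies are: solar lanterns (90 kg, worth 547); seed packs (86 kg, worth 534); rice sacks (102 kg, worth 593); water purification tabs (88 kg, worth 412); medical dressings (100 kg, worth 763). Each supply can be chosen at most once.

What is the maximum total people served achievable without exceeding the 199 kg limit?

1310

Greedy by ratio would take seed packs + medical dressings: 186 kg used, total 1297.
Dropping seed packs frees 86 kg; slotting in solar lanterns (90 kg) lifts the total to 1310 at 190 kg.
Runner-up seed packs + medical dressings tops out at 1297.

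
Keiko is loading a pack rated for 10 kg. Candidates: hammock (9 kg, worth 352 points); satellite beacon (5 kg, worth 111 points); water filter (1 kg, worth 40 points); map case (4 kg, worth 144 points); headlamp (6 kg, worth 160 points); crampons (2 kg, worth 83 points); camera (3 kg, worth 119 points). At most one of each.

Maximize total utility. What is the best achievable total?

Density check — crampons 41.50, water filter 40.00, camera 39.67 are the best per kg.
Taking the top-ratio items first gives water filter + map case + crampons + camera for 386 (10 kg).
The 9 kg tied up in map case and crampons and camera is better spent on hammock — total rises to 392 (10 kg).

392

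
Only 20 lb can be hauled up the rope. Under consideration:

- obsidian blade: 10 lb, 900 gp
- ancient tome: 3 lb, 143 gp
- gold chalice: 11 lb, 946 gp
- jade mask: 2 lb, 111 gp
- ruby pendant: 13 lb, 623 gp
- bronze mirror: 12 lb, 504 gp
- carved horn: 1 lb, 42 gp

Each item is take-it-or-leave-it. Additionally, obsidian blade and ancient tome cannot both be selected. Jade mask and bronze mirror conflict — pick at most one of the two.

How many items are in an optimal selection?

The maximum value within 20 lb is 1242.
ancient tome + gold chalice + jade mask + carved horn hits 1242 at 17 lb.
Any selection reaching 1242 contains exactly 4 items.

4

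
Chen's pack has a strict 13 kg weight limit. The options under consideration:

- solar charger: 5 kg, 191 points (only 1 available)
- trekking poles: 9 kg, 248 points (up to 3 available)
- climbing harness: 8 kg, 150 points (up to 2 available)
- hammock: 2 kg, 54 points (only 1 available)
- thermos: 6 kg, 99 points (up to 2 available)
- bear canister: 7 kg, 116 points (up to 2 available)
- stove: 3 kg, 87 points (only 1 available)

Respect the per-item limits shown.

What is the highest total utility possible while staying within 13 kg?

344

Filling by ratio: solar charger + hammock + stove for 332, with 3 kg left unused.
Dropping stove frees 3 kg; slotting in thermos (6 kg) lifts the total to 344 at 13 kg.
Every other selection either busts 13 kg or exceeds an availability limit or fails to beat 344.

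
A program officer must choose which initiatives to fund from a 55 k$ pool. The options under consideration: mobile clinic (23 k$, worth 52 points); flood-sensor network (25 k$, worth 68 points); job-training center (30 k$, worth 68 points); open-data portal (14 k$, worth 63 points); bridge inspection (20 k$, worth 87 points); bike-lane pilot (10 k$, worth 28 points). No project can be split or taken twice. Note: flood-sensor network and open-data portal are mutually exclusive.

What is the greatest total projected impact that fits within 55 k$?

183

A density-first pass picks open-data portal + bridge inspection + bike-lane pilot — 178 at 44 k$.
Replace open-data portal with flood-sensor network: the trade gains 5 net, giving 183 at 55 k$.
Every other selection either busts 55 k$ or breaks a pairing rule or fails to beat 183.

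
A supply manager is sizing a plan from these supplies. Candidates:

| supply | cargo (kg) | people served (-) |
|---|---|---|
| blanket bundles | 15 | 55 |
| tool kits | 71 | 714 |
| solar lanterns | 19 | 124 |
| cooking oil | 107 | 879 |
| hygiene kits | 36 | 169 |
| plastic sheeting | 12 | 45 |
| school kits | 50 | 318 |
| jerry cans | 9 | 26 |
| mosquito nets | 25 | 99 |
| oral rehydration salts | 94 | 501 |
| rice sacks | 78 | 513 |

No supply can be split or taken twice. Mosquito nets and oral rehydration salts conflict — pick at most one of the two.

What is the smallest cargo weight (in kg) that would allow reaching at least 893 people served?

105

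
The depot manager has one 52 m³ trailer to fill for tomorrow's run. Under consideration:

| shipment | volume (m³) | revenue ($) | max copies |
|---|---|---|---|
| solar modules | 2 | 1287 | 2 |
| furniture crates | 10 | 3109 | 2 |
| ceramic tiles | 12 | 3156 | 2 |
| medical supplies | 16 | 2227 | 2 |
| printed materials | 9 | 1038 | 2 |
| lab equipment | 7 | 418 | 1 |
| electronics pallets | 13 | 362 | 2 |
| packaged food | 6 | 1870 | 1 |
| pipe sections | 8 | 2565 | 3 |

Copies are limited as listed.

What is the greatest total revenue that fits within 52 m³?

17078

Taking the top-ratio shipments first gives 2×solar modules + furniture crates + lab equipment + packaged food + 3×pipe sections for 15666 (51 m³).
A better packing is 2×solar modules + 2×furniture crates + ceramic tiles + 2×pipe sections: 52 m³, total 17078.
Every other selection either busts 52 m³ or exceeds an availability limit or fails to beat 17078.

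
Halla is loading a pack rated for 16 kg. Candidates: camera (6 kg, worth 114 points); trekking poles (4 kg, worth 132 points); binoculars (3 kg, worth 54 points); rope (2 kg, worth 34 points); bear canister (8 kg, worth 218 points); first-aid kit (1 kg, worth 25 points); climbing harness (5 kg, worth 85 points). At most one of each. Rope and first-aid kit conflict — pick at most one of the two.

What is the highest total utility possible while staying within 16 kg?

Density check — trekking poles 33.00, bear canister 27.25, first-aid kit 25.00, camera 19.00 are the best per kg.
Best packing: trekking poles + binoculars + bear canister + first-aid kit — 16 kg, 429 total.

429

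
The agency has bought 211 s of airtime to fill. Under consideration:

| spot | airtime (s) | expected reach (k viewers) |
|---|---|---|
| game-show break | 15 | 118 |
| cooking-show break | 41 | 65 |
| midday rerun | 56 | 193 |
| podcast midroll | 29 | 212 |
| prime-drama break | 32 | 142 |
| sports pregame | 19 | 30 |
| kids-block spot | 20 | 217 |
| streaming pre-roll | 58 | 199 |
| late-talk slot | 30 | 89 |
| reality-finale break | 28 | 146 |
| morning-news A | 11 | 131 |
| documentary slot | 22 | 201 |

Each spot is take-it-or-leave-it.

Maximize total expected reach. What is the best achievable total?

1307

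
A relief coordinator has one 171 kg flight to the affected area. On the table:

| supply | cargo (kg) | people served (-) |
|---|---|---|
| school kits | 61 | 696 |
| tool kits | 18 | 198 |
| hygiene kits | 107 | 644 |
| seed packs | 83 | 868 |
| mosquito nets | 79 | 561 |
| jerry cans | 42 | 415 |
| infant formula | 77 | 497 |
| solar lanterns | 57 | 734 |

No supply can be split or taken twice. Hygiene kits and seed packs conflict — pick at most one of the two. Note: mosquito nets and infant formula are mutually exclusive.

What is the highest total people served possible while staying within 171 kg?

1845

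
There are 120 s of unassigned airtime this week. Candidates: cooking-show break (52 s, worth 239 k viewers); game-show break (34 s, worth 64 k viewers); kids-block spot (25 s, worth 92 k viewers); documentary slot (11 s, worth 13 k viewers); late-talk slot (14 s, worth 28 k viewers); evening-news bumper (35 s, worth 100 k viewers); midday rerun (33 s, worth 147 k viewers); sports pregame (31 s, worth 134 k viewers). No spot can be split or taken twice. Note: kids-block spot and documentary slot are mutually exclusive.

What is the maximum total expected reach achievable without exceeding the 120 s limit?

Ranking by ratio (expected reach/s): cooking-show break 4.60, midday rerun 4.45, sports pregame 4.32, kids-block spot 3.68.
Best packing: cooking-show break + midday rerun + sports pregame — 116 s, 520 total.

520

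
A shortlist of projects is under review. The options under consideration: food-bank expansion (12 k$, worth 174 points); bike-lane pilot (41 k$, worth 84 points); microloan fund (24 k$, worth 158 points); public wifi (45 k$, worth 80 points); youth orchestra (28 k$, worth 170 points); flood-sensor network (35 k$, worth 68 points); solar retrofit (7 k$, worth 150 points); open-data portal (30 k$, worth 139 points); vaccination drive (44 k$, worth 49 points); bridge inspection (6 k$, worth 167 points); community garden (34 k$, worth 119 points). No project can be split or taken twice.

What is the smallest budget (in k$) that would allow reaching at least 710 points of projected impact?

77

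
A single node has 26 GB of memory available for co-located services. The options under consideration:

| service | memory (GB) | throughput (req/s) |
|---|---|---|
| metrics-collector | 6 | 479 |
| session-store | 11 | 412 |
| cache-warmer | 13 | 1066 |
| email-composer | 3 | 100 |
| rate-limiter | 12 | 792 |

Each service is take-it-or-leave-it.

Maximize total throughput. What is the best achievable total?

1858

Taking the top-ratio services first gives metrics-collector + cache-warmer + email-composer for 1645 (22 GB).
Dropping metrics-collector and email-composer frees 9 GB; slotting in rate-limiter (12 GB) lifts the total to 1858 at 25 GB.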